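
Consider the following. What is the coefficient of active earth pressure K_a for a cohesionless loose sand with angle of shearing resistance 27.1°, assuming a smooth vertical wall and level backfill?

K_a = tan²(45° − φ/2) = tan²(31.45°) = 0.3741.

0.374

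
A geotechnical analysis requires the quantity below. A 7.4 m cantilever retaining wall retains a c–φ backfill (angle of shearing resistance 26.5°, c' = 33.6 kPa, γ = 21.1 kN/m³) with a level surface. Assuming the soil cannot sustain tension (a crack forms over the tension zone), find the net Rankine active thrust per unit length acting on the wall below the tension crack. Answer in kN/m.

20.5 kN/m

K_a = 0.3829; √K_a = 0.6188.
Tension-crack depth z_c = 2c/(γ√K_a) = 2×33.6/(21.1×0.6188) = 5.147 m.
σ_a at base = K_a γ H − 2c√K_a = 0.3829×21.1×7.4 − 2×33.6×0.6188 = 18.21 kPa.
P_a = ½ × 18.21 × (H − z_c) = 0.5×18.21×2.253 = 20.51 kN/m.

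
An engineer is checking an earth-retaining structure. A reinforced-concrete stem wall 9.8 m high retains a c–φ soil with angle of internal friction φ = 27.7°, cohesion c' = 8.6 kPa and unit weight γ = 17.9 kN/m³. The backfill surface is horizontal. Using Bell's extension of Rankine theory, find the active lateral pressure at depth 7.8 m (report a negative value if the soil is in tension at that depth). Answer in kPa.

40.6 kPa

K_a = (1 − sin φ)/(1 + sin φ) = 0.3653.
σ_a = K_a γ z − 2c√K_a = 0.3653×17.9×7.8 − 2×8.6×0.6044 = 40.61 kPa.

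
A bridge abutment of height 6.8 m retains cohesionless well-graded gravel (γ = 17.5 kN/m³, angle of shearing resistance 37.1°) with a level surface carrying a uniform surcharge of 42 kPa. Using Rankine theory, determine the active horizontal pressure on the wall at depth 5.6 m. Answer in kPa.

K_a = (1 − sin φ)/(1 + sin φ) = 0.2475.
σ_v = γz + q = 17.5 × 5.6 + 42 = 140.0 kPa.
σ_h = K_a σ_v = 0.2475 × 140.0 = 34.65 kPa.

34.6 kPa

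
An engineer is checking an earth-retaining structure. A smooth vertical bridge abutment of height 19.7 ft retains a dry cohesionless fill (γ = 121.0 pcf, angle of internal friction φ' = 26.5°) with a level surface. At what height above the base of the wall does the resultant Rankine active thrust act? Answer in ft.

K_a = 0.3829.
The pressure distribution is triangular, so the resultant acts at H/3 above the base = 19.7/3 = 6.567 ft.

6.57 ft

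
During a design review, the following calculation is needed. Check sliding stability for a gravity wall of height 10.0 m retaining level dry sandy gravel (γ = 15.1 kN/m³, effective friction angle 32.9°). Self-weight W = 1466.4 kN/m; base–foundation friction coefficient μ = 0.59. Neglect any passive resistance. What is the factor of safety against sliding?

3.87

K_a = tan²(45° − 32.9°/2) = 0.2960.
P_a = ½K_aγH² = 0.5×0.2960×15.1×10.0² = 223.5 kN/m, acting at H/3 = 3.333 m above the base.
FS_sliding = μW / P_a = 0.59×1466.4 / 223.5 = 3.871.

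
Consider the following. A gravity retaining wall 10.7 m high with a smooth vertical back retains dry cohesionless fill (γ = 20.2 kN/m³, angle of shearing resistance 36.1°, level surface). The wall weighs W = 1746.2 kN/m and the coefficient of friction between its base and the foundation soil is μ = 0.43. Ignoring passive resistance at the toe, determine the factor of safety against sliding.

2.51

K_a = tan²(45° − 36.1°/2) = 0.2585.
P_a = ½K_aγH² = 0.5×0.2585×20.2×10.7² = 298.9 kN/m, acting at H/3 = 3.567 m above the base.
FS_sliding = μW / P_a = 0.43×1746.2 / 298.9 = 2.512.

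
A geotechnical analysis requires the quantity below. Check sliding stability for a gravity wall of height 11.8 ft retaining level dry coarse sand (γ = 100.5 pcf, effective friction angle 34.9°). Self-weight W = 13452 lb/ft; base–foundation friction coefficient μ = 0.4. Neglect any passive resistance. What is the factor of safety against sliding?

2.83

K_a = tan²(45° − 34.9°/2) = 0.2721.
P_a = ½K_aγH² = 0.5×0.2721×100.5×11.8² = 1904 lb/ft, acting at H/3 = 3.933 ft above the base.
FS_sliding = μW / P_a = 0.4×13452 / 1904 = 2.826.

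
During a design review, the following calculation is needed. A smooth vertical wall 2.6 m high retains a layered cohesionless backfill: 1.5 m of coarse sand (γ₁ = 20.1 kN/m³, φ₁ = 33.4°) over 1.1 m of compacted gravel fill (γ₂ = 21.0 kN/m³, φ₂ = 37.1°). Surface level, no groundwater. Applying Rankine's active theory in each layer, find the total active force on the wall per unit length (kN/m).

K_a1 = tan²(45°−33.4°/2) = 0.2899; K_a2 = tan²(45°−37.1°/2) = 0.2475.
Layer 1: σ at base = K_a1 γ₁ h₁ = 8.741 kPa; P₁ = ½×8.741×1.5 = 6.556.
Layer 2: σ_v at top = γ₁h₁ = 30.15; σ_h top = K_a2×30.15 = 7.462; σ_h base = K_a2×(30.15+21.0×1.1) = 13.18.
P₂ = ½(7.462+13.18)×1.1 = 11.35. Total P_a = 6.556+11.35 = 17.91 kN/m.

17.9 kN/m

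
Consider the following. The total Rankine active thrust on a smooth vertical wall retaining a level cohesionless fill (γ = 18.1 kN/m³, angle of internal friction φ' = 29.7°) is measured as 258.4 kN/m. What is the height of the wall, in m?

K_a = 0.3374. P_a = ½ K_a γ H² ⇒ H = √(2P_a/(K_a γ)).
H = √(2×258.4/(0.3374×18.1)) = 9.199 m.

9.20 m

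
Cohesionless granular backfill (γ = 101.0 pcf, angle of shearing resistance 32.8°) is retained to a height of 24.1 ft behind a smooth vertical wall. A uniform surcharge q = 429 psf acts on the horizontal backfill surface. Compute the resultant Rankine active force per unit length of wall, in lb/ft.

11800 lb/ft

K_a = tan²(45° − φ/2) = 0.2973.
Soil triangle: ½ K_a γ H² = 0.5×0.2973×101.0×24.1² = 8719 lb/ft.
Surcharge rectangle: K_a q H = 0.2973×429×24.1 = 3073 lb/ft.
Total = 8719 + 3073 = 11790 lb/ft.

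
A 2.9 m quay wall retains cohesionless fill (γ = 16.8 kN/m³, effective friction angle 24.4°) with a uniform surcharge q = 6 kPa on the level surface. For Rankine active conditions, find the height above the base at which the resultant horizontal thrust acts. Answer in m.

1.06 m

K_a = 0.4153.
Triangular part P₁ = ½K_aγH² = 29.34 at H/3 = 0.9667 m; rectangular part P₂ = K_a q H = 7.227 at H/2 = 1.450 m.
ȳ = (P₁·0.9667 + P₂·1.450)/(P₁+P₂) = 1.062 m.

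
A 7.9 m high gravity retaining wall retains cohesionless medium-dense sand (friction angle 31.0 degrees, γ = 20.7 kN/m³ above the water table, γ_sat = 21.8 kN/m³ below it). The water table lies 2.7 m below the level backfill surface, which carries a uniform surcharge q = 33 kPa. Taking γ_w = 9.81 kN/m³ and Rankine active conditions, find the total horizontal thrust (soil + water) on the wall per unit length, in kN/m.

385 kN/m

K_a = tan²(45° − φ/2) = 0.3201.
γ' = 21.8 − 9.81 = 11.99 kN/m³. h₂ = H − d_w = 5.2 m.
σ'_h: at surface K_a·q = 10.56; at WT K_a(q+γd_w) = 28.45; at base K_a(q+γd_w+γ'h₂) = 48.41 kPa.
P₁ = ½(10.56+28.45)×2.7 = 52.67; P₂ = ½(28.45+48.41)×5.2 = 199.8; P_w = ½γ_w h₂² = 132.6.
Total = 52.67+199.8+132.6 = 385.2 kN/m.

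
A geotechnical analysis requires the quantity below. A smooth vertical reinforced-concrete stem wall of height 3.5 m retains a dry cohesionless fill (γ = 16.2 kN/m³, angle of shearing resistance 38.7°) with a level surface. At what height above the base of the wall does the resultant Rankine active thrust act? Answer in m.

1.17 m

K_a = 0.2306.
The pressure distribution is triangular, so the resultant acts at H/3 above the base = 3.5/3 = 1.167 m.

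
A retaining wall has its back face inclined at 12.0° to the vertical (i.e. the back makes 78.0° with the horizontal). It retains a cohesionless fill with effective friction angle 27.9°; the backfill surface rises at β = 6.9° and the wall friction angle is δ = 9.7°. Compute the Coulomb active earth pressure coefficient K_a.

0.471

K_a = sin²(α+φ) / [sin²α · sin(α−δ) · (1 + √{sin(φ+δ)sin(φ−β) / (sin(α−δ)sin(α+β))})²].
With α = 78.0°, φ = 27.9°, δ = 9.7°, β = 6.9°: K_a = 0.4711.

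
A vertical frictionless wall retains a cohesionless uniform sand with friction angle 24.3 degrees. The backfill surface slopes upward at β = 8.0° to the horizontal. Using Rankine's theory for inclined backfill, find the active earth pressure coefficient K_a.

0.433

K_a = cos β · (cos β − √(cos²β − cos²φ)) / (cos β + √(cos²β − cos²φ)).
cos β = 0.9903, cos φ = 0.9114, √(cos²β − cos²φ) = 0.3873.
K_a = 0.9903 × (0.9903 − 0.3873)/(0.9903 + 0.3873) = 0.4335.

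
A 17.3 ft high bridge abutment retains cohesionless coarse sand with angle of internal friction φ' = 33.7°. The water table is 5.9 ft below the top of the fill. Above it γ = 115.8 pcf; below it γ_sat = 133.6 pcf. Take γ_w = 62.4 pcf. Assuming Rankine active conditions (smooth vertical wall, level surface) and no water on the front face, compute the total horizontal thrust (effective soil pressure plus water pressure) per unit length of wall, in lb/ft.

K_a = tan²(45° − φ/2) = 0.2863.
γ' = 133.6 − 62.4 = 71.20 pcf. Depth below WT = 11.4 ft.
σ'_h at WT = K_a γ d_w = 195.6 psf; at base = 195.6 + K_a γ' × 11.4 = 428.0 psf.
P₁ (0–5.9 ft) = ½×195.6×5.9 = 577.0. P₂ (5.9–17.3 ft) = ½(195.6+428.0)×11.4 = 3555.
P_w = ½ γ_w h₂² = 0.5×62.4×11.4² = 4055. Total = 577.0+3555+4055 = 8186 lb/ft.

8190 lb/ft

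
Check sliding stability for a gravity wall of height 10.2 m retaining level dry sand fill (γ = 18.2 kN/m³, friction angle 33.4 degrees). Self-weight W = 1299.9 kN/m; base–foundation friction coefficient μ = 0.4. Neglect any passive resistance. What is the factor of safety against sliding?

K_a = tan²(45° − 33.4°/2) = 0.2899.
P_a = ½K_aγH² = 0.5×0.2899×18.2×10.2² = 274.5 kN/m, acting at H/3 = 3.400 m above the base.
FS_sliding = μW / P_a = 0.4×1299.9 / 274.5 = 1.894.

1.89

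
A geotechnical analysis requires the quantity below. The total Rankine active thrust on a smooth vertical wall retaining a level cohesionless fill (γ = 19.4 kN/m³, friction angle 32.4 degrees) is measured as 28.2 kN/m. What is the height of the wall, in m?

K_a = 0.3022. P_a = ½ K_a γ H² ⇒ H = √(2P_a/(K_a γ)).
H = √(2×28.2/(0.3022×19.4)) = 3.101 m.

3.10 m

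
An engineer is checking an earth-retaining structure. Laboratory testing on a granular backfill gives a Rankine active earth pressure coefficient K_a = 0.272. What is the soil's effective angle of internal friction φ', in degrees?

34.9°

K_a = tan²(45° − φ/2) ⇒ 45° − φ/2 = arctan(√0.272) = 27.54°.
φ = 2(45° − 27.54°) = 34.91°.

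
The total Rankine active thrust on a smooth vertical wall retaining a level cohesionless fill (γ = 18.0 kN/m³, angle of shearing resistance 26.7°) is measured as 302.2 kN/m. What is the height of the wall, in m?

K_a = 0.3800. P_a = ½ K_a γ H² ⇒ H = √(2P_a/(K_a γ)).
H = √(2×302.2/(0.3800×18.0)) = 9.401 m.

9.40 m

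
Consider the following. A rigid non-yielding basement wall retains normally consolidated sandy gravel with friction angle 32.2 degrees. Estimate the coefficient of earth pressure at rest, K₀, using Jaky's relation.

K₀ = 1 − sin φ' = 1 − sin 32.2° = 0.4671.

0.467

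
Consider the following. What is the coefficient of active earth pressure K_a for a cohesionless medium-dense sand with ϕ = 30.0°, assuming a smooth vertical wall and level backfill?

0.333

K_a = tan²(45° − φ/2) = tan²(30.00°) = 0.3333.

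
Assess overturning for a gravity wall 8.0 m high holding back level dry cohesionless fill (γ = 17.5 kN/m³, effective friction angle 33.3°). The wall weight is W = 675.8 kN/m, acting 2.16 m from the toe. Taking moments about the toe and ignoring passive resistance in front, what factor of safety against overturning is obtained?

3.36

K_a = tan²(45° − 33.3°/2) = 0.2911.
P_a = ½K_aγH² = 0.5×0.2911×17.5×8.0² = 163.0 kN/m, acting at H/3 = 2.667 m above the base.
Overturning moment M_o = P_a × H/3 = 163.0 × 2.667 = 434.8.
Resisting moment M_r = W × 2.16 = 675.8 × 2.16 = 1460.
FS_overturning = M_r/M_o = 1460/434.8 = 3.358.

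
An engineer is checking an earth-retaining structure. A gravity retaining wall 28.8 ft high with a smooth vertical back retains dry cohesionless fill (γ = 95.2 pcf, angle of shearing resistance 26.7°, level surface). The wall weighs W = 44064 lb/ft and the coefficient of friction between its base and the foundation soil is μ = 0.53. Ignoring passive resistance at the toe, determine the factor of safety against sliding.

1.56

K_a = tan²(45° − 26.7°/2) = 0.3800.
P_a = ½K_aγH² = 0.5×0.3800×95.2×28.8² = 15000 lb/ft, acting at H/3 = 9.600 ft above the base.
FS_sliding = μW / P_a = 0.53×44064 / 15000 = 1.557.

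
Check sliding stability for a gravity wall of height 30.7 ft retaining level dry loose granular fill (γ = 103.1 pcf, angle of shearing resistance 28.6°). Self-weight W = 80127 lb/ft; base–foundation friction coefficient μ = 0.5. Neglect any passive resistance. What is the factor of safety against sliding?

2.34

K_a = tan²(45° − 28.6°/2) = 0.3525.
P_a = ½K_aγH² = 0.5×0.3525×103.1×30.7² = 17130 lb/ft, acting at H/3 = 10.23 ft above the base.
FS_sliding = μW / P_a = 0.5×80127 / 17130 = 2.339.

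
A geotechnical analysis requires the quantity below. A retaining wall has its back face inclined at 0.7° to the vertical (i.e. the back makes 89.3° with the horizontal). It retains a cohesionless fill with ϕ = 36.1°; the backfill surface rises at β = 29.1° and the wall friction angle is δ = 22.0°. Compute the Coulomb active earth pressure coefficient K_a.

0.391

K_a = sin²(α+φ) / [sin²α · sin(α−δ) · (1 + √{sin(φ+δ)sin(φ−β) / (sin(α−δ)sin(α+β))})²].
With α = 89.3°, φ = 36.1°, δ = 22.0°, β = 29.1°: K_a = 0.3911.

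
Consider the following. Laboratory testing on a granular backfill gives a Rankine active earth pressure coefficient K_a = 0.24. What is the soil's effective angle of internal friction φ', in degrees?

37.8°

K_a = tan²(45° − φ/2) ⇒ 45° − φ/2 = arctan(√0.24) = 26.10°.
φ = 2(45° − 26.10°) = 37.80°.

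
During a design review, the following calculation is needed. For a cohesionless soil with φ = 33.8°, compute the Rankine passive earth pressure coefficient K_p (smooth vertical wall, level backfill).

3.51

K_p = (1 + sin φ)/(1 − sin φ) = tan²(45° + 33.8°/2) = 3.508.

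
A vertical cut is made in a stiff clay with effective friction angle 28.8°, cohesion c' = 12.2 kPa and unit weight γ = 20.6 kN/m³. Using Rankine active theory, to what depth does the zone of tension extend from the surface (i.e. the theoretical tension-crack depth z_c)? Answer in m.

K_a = tan²(45° − 28.8°/2) = 0.3498; √K_a = 0.5914.
The active pressure is zero where K_a γ z = 2c√K_a, so z_c = 2c/(γ√K_a) = 2×12.2/(20.6×0.5914) = 2.003 m.

2.00 m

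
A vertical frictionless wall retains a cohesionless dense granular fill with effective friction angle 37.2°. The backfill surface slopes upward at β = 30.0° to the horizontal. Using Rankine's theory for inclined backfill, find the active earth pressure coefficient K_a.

0.378

K_a = cos β · (cos β − √(cos²β − cos²φ)) / (cos β + √(cos²β − cos²φ)).
cos β = 0.8660, cos φ = 0.7965, √(cos²β − cos²φ) = 0.3399.
K_a = 0.8660 × (0.8660 − 0.3399)/(0.8660 + 0.3399) = 0.3778.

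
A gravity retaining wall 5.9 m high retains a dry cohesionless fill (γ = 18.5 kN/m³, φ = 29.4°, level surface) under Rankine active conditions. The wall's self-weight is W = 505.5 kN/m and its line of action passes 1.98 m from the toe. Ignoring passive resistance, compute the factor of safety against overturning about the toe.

K_a = tan²(45° − 29.4°/2) = 0.3415.
P_a = ½K_aγH² = 0.5×0.3415×18.5×5.9² = 110.0 kN/m, acting at H/3 = 1.967 m above the base.
Overturning moment M_o = P_a × H/3 = 110.0 × 1.967 = 216.2.
Resisting moment M_r = W × 1.98 = 505.5 × 1.98 = 1001.
FS_overturning = M_r/M_o = 1001/216.2 = 4.629.

4.63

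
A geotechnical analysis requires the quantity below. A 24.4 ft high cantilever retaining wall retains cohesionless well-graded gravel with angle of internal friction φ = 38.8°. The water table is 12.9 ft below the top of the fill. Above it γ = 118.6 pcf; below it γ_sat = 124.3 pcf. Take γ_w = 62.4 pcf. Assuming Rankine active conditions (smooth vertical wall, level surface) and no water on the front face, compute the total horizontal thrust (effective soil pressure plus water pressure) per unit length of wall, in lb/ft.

K_a = tan²(45° − φ/2) = 0.2296.
γ' = 124.3 − 62.4 = 61.90 pcf. Depth below WT = 11.5 ft.
σ'_h at WT = K_a γ d_w = 351.2 psf; at base = 351.2 + K_a γ' × 11.5 = 514.6 psf.
P₁ (0–12.9 ft) = ½×351.2×12.9 = 2265. P₂ (12.9–24.4 ft) = ½(351.2+514.6)×11.5 = 4978.
P_w = ½ γ_w h₂² = 0.5×62.4×11.5² = 4126. Total = 2265+4978+4126 = 11370 lb/ft.

11400 lb/ft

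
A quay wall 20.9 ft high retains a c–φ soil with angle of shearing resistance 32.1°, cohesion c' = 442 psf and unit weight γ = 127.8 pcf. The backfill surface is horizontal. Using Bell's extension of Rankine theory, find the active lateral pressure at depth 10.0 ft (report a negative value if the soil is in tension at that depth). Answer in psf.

K_a = (1 − sin φ)/(1 + sin φ) = 0.3060.
σ_a = K_a γ z − 2c√K_a = 0.3060×127.8×10.0 − 2×442×0.5532 = -97.94 psf.

-97.9 psf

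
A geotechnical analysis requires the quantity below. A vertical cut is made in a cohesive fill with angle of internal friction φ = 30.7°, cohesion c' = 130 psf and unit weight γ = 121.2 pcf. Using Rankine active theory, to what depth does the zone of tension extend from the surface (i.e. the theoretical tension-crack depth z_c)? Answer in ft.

3.77 ft

K_a = tan²(45° − 30.7°/2) = 0.3240; √K_a = 0.5692.
The active pressure is zero where K_a γ z = 2c√K_a, so z_c = 2c/(γ√K_a) = 2×130/(121.2×0.5692) = 3.769 ft.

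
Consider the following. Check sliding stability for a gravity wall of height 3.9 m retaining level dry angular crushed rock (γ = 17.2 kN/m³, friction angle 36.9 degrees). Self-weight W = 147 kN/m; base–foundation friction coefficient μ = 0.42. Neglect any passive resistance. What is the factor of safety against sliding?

1.89

K_a = tan²(45° − 36.9°/2) = 0.2497.
P_a = ½K_aγH² = 0.5×0.2497×17.2×3.9² = 32.66 kN/m, acting at H/3 = 1.300 m above the base.
FS_sliding = μW / P_a = 0.42×147 / 32.66 = 1.890.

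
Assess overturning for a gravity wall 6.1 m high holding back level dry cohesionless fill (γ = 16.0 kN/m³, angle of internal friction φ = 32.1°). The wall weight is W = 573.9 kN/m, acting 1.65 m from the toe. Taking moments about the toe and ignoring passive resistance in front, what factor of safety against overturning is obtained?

5.11

K_a = tan²(45° − 32.1°/2) = 0.3060.
P_a = ½K_aγH² = 0.5×0.3060×16.0×6.1² = 91.09 kN/m, acting at H/3 = 2.033 m above the base.
Overturning moment M_o = P_a × H/3 = 91.09 × 2.033 = 185.2.
Resisting moment M_r = W × 1.65 = 573.9 × 1.65 = 946.9.
FS_overturning = M_r/M_o = 946.9/185.2 = 5.113.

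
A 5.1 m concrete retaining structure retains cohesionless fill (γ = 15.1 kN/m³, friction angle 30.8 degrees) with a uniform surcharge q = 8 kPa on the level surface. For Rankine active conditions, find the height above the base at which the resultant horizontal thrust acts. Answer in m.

K_a = 0.3227.
Triangular part P₁ = ½K_aγH² = 63.37 at H/3 = 1.700 m; rectangular part P₂ = K_a q H = 13.17 at H/2 = 2.550 m.
ȳ = (P₁·1.700 + P₂·2.550)/(P₁+P₂) = 1.846 m.

1.85 m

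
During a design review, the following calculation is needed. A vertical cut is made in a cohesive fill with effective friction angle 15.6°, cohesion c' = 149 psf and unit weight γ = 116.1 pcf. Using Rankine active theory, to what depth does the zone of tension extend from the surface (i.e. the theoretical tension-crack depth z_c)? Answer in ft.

K_a = tan²(45° − 15.6°/2) = 0.5761; √K_a = 0.7590.
The active pressure is zero where K_a γ z = 2c√K_a, so z_c = 2c/(γ√K_a) = 2×149/(116.1×0.7590) = 3.382 ft.

3.38 ft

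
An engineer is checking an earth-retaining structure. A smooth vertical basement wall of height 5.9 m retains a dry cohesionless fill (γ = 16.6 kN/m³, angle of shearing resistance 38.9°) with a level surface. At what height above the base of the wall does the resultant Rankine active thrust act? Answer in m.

K_a = 0.2285.
The pressure distribution is triangular, so the resultant acts at H/3 above the base = 5.9/3 = 1.967 m.

1.97 m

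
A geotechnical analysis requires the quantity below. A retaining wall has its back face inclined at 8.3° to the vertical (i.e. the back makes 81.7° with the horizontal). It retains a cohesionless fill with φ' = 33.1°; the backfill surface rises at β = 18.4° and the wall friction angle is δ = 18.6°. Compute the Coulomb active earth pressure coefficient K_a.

0.433

K_a = sin²(α+φ) / [sin²α · sin(α−δ) · (1 + √{sin(φ+δ)sin(φ−β) / (sin(α−δ)sin(α+β))})²].
With α = 81.7°, φ = 33.1°, δ = 18.6°, β = 18.4°: K_a = 0.4330.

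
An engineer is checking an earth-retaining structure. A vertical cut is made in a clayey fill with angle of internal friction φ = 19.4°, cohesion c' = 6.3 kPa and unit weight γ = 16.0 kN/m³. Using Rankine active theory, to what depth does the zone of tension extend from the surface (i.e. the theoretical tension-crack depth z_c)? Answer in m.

1.11 m

K_a = tan²(45° − 19.4°/2) = 0.5013; √K_a = 0.7080.
The active pressure is zero where K_a γ z = 2c√K_a, so z_c = 2c/(γ√K_a) = 2×6.3/(16.0×0.7080) = 1.112 m.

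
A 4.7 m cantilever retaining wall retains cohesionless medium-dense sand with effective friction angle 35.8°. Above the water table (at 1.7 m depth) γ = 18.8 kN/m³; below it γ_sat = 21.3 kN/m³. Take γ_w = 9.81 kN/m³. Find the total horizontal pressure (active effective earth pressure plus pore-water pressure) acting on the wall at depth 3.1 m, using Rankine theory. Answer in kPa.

K_a = (1 − sin φ)/(1 + sin φ) = 0.2619.
γ' = 21.3 − 9.81 = 11.49 kN/m³.
Effective vertical stress at 3.1 m: σ'_v = 18.8×1.7 + 11.49×1.40 = 48.05 kPa.
σ'_h = K_a σ'_v = 0.2619 × 48.05 = 12.58 kPa; u = γ_w × 1.40 = 13.73 kPa.
Total σ_h = 12.58 + 13.73 = 26.32 kPa.

26.3 kPa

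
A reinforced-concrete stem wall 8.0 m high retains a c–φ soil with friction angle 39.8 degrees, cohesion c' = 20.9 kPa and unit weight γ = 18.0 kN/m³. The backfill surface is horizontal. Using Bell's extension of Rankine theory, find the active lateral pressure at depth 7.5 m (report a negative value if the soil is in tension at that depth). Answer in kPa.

10.0 kPa

K_a = (1 − sin φ)/(1 + sin φ) = 0.2194.
σ_a = K_a γ z − 2c√K_a = 0.2194×18.0×7.5 − 2×20.9×0.4684 = 10.04 kPa.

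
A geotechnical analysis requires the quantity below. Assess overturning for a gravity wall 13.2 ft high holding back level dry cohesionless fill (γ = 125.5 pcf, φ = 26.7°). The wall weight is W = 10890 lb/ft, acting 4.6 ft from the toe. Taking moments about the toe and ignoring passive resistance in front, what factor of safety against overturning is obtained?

2.74

K_a = tan²(45° − 26.7°/2) = 0.3800.
P_a = ½K_aγH² = 0.5×0.3800×125.5×13.2² = 4154 lb/ft, acting at H/3 = 4.400 ft above the base.
Overturning moment M_o = P_a × H/3 = 4154 × 4.400 = 18280.
Resisting moment M_r = W × 4.6 = 10890 × 4.6 = 50090.
FS_overturning = M_r/M_o = 50090/18280 = 2.741.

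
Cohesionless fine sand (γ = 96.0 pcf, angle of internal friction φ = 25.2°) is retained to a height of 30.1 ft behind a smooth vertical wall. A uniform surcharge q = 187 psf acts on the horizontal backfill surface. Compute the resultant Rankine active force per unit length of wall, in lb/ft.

K_a = tan²(45° − φ/2) = 0.4027.
Soil triangle: ½ K_a γ H² = 0.5×0.4027×96.0×30.1² = 17510 lb/ft.
Surcharge rectangle: K_a q H = 0.4027×187×30.1 = 2267 lb/ft.
Total = 17510 + 2267 = 19780 lb/ft.

19800 lb/ft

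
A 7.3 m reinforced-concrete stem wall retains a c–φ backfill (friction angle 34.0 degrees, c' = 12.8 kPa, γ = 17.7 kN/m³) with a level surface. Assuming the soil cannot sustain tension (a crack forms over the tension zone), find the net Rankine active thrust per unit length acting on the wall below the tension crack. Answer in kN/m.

52.5 kN/m

K_a = 0.2827; √K_a = 0.5317.
Tension-crack depth z_c = 2c/(γ√K_a) = 2×12.8/(17.7×0.5317) = 2.720 m.
σ_a at base = K_a γ H − 2c√K_a = 0.2827×17.7×7.3 − 2×12.8×0.5317 = 22.92 kPa.
P_a = ½ × 22.92 × (H − z_c) = 0.5×22.92×4.580 = 52.48 kN/m.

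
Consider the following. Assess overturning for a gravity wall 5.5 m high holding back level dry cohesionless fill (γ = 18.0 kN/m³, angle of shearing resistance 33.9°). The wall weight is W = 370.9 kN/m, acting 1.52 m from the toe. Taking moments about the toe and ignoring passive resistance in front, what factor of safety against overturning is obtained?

K_a = tan²(45° − 33.9°/2) = 0.2839.
P_a = ½K_aγH² = 0.5×0.2839×18.0×5.5² = 77.29 kN/m, acting at H/3 = 1.833 m above the base.
Overturning moment M_o = P_a × H/3 = 77.29 × 1.833 = 141.7.
Resisting moment M_r = W × 1.52 = 370.9 × 1.52 = 563.8.
FS_overturning = M_r/M_o = 563.8/141.7 = 3.978.

3.98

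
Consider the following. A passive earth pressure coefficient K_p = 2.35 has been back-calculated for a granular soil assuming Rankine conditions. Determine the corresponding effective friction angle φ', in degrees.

23.8°

K_p = (1+sin φ)/(1−sin φ) ⇒ sin φ = (K_p − 1)/(K_p + 1) = 0.4030.
φ = arcsin(0.4030) = 23.76°.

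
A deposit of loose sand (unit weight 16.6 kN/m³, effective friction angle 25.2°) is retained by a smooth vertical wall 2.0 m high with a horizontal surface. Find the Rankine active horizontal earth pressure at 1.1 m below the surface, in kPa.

K_a = (1 − sin φ)/(1 + sin φ) = 0.4027.
σ_h = K_a γ z = 0.4027 × 16.6 × 1.1 = 7.354 kPa.

7.35 kPa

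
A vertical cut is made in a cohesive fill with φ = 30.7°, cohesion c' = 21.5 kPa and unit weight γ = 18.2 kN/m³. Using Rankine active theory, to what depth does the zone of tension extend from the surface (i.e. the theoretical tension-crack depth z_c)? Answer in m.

4.15 m

K_a = tan²(45° − 30.7°/2) = 0.3240; √K_a = 0.5692.
The active pressure is zero where K_a γ z = 2c√K_a, so z_c = 2c/(γ√K_a) = 2×21.5/(18.2×0.5692) = 4.151 m.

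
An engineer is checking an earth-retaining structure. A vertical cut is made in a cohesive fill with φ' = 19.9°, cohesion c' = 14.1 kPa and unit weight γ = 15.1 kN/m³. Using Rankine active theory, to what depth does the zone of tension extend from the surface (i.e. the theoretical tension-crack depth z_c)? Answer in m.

2.66 m

K_a = tan²(45° − 19.9°/2) = 0.4921; √K_a = 0.7015.
The active pressure is zero where K_a γ z = 2c√K_a, so z_c = 2c/(γ√K_a) = 2×14.1/(15.1×0.7015) = 2.662 m.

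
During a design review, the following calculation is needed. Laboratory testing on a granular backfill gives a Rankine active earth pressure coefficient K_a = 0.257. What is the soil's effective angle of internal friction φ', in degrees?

K_a = tan²(45° − φ/2) ⇒ 45° − φ/2 = arctan(√0.257) = 26.88°.
φ = 2(45° − 26.88°) = 36.23°.

36.2°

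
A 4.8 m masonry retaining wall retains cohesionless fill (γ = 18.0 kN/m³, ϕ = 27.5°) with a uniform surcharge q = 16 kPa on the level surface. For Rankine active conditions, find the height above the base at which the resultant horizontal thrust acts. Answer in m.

1.82 m

K_a = 0.3682.
Triangular part P₁ = ½K_aγH² = 76.35 at H/3 = 1.600 m; rectangular part P₂ = K_a q H = 28.28 at H/2 = 2.400 m.
ȳ = (P₁·1.600 + P₂·2.400)/(P₁+P₂) = 1.816 m.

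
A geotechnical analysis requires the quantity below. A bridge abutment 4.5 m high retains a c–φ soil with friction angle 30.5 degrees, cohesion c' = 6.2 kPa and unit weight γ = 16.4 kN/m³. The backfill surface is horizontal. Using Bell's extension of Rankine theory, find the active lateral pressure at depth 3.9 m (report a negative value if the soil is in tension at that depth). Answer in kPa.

13.8 kPa

K_a = (1 − sin φ)/(1 + sin φ) = 0.3267.
σ_a = K_a γ z − 2c√K_a = 0.3267×16.4×3.9 − 2×6.2×0.5715 = 13.81 kPa.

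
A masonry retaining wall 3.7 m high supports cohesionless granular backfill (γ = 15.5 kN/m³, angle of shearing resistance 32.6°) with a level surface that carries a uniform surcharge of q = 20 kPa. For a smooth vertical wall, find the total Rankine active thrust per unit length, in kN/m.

K_a = tan²(45° − φ/2) = 0.2997.
Soil triangle: ½ K_a γ H² = 0.5×0.2997×15.5×3.7² = 31.80 kN/m.
Surcharge rectangle: K_a q H = 0.2997×20×3.7 = 22.18 kN/m.
Total = 31.80 + 22.18 = 53.98 kN/m.

54.0 kN/m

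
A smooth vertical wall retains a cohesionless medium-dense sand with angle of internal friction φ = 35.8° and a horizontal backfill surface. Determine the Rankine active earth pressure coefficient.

0.262

K_a = tan²(45° − φ/2) = tan²(27.10°) = 0.2619.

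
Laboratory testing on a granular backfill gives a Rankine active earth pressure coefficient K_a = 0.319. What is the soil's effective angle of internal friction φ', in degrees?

K_a = tan²(45° − φ/2) ⇒ 45° − φ/2 = arctan(√0.319) = 29.46°.
φ = 2(45° − 29.46°) = 31.08°.

31.1°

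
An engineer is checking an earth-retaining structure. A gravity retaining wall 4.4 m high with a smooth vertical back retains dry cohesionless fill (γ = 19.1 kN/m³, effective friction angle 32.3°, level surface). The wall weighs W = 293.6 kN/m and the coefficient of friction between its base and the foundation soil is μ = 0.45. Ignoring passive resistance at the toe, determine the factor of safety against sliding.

K_a = tan²(45° − 32.3°/2) = 0.3035.
P_a = ½K_aγH² = 0.5×0.3035×19.1×4.4² = 56.11 kN/m, acting at H/3 = 1.467 m above the base.
FS_sliding = μW / P_a = 0.45×293.6 / 56.11 = 2.355.

2.35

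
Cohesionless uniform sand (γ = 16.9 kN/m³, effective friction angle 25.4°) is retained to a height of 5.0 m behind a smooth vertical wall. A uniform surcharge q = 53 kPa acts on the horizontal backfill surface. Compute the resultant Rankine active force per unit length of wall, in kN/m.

K_a = tan²(45° − φ/2) = 0.3996.
Soil triangle: ½ K_a γ H² = 0.5×0.3996×16.9×5.0² = 84.42 kN/m.
Surcharge rectangle: K_a q H = 0.3996×53×5.0 = 105.9 kN/m.
Total = 84.42 + 105.9 = 190.3 kN/m.

190 kN/m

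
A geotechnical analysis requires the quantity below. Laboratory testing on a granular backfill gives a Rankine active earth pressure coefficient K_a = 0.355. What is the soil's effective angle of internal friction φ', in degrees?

K_a = tan²(45° − φ/2) ⇒ 45° − φ/2 = arctan(√0.355) = 30.79°.
φ = 2(45° − 30.79°) = 28.43°.

28.4°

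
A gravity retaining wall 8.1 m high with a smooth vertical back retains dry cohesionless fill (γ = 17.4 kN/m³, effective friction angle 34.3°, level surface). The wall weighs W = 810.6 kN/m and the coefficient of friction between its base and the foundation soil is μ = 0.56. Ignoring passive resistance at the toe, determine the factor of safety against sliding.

2.85

K_a = tan²(45° − 34.3°/2) = 0.2792.
P_a = ½K_aγH² = 0.5×0.2792×17.4×8.1² = 159.3 kN/m, acting at H/3 = 2.700 m above the base.
FS_sliding = μW / P_a = 0.56×810.6 / 159.3 = 2.849.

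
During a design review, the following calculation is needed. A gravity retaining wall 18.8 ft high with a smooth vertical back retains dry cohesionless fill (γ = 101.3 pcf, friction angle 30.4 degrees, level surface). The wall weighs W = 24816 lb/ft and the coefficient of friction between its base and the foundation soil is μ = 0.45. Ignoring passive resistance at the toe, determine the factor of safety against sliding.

1.90

K_a = tan²(45° − 30.4°/2) = 0.3280.
P_a = ½K_aγH² = 0.5×0.3280×101.3×18.8² = 5872 lb/ft, acting at H/3 = 6.267 ft above the base.
FS_sliding = μW / P_a = 0.45×24816 / 5872 = 1.902.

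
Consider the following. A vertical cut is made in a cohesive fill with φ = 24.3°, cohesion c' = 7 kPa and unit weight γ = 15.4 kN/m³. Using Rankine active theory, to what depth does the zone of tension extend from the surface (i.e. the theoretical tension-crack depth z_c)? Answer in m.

1.41 m

K_a = tan²(45° − 24.3°/2) = 0.4169; √K_a = 0.6457.
The active pressure is zero where K_a γ z = 2c√K_a, so z_c = 2c/(γ√K_a) = 2×7/(15.4×0.6457) = 1.408 m.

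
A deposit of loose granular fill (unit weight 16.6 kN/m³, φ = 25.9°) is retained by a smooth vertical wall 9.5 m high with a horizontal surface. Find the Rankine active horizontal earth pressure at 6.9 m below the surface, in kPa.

K_a = (1 − sin φ)/(1 + sin φ) = 0.3920.
σ_h = K_a γ z = 0.3920 × 16.6 × 6.9 = 44.90 kPa.

44.9 kPa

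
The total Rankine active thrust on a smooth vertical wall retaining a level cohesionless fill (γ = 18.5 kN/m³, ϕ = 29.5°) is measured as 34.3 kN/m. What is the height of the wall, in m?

3.30 m

K_a = 0.3401. P_a = ½ K_a γ H² ⇒ H = √(2P_a/(K_a γ)).
H = √(2×34.3/(0.3401×18.5)) = 3.302 m.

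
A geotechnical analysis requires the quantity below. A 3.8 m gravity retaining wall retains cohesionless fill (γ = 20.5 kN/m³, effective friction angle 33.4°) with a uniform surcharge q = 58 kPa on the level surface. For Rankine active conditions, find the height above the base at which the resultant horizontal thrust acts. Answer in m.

1.65 m

K_a = 0.2899.
Triangular part P₁ = ½K_aγH² = 42.91 at H/3 = 1.267 m; rectangular part P₂ = K_a q H = 63.90 at H/2 = 1.900 m.
ȳ = (P₁·1.267 + P₂·1.900)/(P₁+P₂) = 1.646 m.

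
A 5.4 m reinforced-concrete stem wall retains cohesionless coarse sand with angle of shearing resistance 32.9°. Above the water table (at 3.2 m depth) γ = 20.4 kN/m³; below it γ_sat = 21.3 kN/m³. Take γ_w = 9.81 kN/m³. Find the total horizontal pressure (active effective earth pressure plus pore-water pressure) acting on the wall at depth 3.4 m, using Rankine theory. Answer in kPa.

K_a = (1 − sin φ)/(1 + sin φ) = 0.2960.
γ' = 21.3 − 9.81 = 11.49 kN/m³.
Effective vertical stress at 3.4 m: σ'_v = 20.4×3.2 + 11.49×0.200 = 67.58 kPa.
σ'_h = K_a σ'_v = 0.2960 × 67.58 = 20.01 kPa; u = γ_w × 0.200 = 1.962 kPa.
Total σ_h = 20.01 + 1.962 = 21.97 kPa.

22.0 kPa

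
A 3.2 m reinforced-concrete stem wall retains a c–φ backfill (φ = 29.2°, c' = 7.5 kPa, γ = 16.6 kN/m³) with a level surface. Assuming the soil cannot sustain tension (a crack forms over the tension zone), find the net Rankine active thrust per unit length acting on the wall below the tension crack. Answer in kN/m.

7.87 kN/m

K_a = 0.3442; √K_a = 0.5867.
Tension-crack depth z_c = 2c/(γ√K_a) = 2×7.5/(16.6×0.5867) = 1.540 m.
σ_a at base = K_a γ H − 2c√K_a = 0.3442×16.6×3.2 − 2×7.5×0.5867 = 9.484 kPa.
P_a = ½ × 9.484 × (H − z_c) = 0.5×9.484×1.660 = 7.871 kN/m.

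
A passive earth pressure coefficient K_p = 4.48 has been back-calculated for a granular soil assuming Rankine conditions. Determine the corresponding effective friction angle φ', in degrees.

K_p = (1+sin φ)/(1−sin φ) ⇒ sin φ = (K_p − 1)/(K_p + 1) = 0.6350.
φ = arcsin(0.6350) = 39.42°.

39.4°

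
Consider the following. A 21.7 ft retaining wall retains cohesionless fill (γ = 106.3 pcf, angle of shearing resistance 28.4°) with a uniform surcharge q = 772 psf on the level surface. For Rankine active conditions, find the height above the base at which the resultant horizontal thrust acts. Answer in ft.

8.68 ft

K_a = 0.3554.
Triangular part P₁ = ½K_aγH² = 8894 at H/3 = 7.233 ft; rectangular part P₂ = K_a q H = 5953 at H/2 = 10.85 ft.
ȳ = (P₁·7.233 + P₂·10.85)/(P₁+P₂) = 8.683 ft.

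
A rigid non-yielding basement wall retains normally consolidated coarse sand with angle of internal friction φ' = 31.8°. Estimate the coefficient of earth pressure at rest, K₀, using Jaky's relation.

0.473

K₀ = 1 − sin φ' = 1 − sin 31.8° = 0.4730.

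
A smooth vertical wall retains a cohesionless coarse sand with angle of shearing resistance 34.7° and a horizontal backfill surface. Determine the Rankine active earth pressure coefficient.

0.274

K_a = tan²(45° − φ/2) = tan²(27.65°) = 0.2745.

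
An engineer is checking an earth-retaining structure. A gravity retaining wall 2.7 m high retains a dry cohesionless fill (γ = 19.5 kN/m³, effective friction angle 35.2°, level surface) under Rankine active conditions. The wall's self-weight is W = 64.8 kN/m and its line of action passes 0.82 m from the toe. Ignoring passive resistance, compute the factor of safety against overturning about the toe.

K_a = tan²(45° − 35.2°/2) = 0.2687.
P_a = ½K_aγH² = 0.5×0.2687×19.5×2.7² = 19.10 kN/m, acting at H/3 = 0.9000 m above the base.
Overturning moment M_o = P_a × H/3 = 19.10 × 0.9000 = 17.19.
Resisting moment M_r = W × 0.82 = 64.8 × 0.82 = 53.14.
FS_overturning = M_r/M_o = 53.14/17.19 = 3.091.

3.09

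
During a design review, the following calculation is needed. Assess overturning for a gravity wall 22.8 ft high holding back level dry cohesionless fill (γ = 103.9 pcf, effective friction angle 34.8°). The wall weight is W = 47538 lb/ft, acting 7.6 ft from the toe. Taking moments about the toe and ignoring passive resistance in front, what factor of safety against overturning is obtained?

K_a = tan²(45° − 34.8°/2) = 0.2733.
P_a = ½K_aγH² = 0.5×0.2733×103.9×22.8² = 7381 lb/ft, acting at H/3 = 7.600 ft above the base.
Overturning moment M_o = P_a × H/3 = 7381 × 7.600 = 56090.
Resisting moment M_r = W × 7.6 = 47538 × 7.6 = 361300.
FS_overturning = M_r/M_o = 361300/56090 = 6.441.

6.44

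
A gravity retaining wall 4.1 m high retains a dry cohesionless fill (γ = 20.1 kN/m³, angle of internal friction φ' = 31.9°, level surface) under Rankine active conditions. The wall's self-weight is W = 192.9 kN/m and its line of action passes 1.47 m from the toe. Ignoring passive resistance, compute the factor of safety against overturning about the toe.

K_a = tan²(45° − 31.9°/2) = 0.3085.
P_a = ½K_aγH² = 0.5×0.3085×20.1×4.1² = 52.12 kN/m, acting at H/3 = 1.367 m above the base.
Overturning moment M_o = P_a × H/3 = 52.12 × 1.367 = 71.23.
Resisting moment M_r = W × 1.47 = 192.9 × 1.47 = 283.6.
FS_overturning = M_r/M_o = 283.6/71.23 = 3.981.

3.98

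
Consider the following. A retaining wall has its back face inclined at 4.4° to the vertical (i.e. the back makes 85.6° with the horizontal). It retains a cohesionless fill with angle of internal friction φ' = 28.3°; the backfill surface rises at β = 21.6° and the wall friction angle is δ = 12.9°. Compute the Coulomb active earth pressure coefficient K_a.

0.529

K_a = sin²(α+φ) / [sin²α · sin(α−δ) · (1 + √{sin(φ+δ)sin(φ−β) / (sin(α−δ)sin(α+β))})²].
With α = 85.6°, φ = 28.3°, δ = 12.9°, β = 21.6°: K_a = 0.5290.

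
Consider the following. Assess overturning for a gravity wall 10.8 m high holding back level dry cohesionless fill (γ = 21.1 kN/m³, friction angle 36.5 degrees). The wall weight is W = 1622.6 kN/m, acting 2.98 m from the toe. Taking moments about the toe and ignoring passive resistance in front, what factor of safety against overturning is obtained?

K_a = tan²(45° − 36.5°/2) = 0.2541.
P_a = ½K_aγH² = 0.5×0.2541×21.1×10.8² = 312.6 kN/m, acting at H/3 = 3.600 m above the base.
Overturning moment M_o = P_a × H/3 = 312.6 × 3.600 = 1125.
Resisting moment M_r = W × 2.98 = 1622.6 × 2.98 = 4835.
FS_overturning = M_r/M_o = 4835/1125 = 4.296.

4.30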